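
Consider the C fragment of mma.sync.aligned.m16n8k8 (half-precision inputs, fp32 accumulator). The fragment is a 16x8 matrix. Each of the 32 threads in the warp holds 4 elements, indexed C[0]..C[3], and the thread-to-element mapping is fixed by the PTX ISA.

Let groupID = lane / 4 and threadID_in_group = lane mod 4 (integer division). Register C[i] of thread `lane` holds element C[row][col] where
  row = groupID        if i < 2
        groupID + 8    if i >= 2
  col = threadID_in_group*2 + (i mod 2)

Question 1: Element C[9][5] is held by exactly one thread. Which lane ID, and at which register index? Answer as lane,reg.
r=9→G=1,rhi=1  c=5→T=2,p=1
L=1*4+2=6  i=1*2+1=3

6,3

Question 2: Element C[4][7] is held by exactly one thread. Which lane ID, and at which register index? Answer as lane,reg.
r: 4->gid=4,r8=0  c: 7->tid=3,i&1=1
L=4*4+3=19  i=0*2+1=1

19,1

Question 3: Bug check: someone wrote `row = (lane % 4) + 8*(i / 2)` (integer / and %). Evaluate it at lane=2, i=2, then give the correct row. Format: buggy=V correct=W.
`(lane % 4) + 8*(i / 2)`[2,2]→10
L=2→G=2>>2=0, T=2&3=2
[2]→row 0+8=8  col 2·2+0=4
row: 10 vs 8

buggy=10 correct=8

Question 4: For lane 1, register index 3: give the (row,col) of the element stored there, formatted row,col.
lane 1: gid=0 (1/4), tid=1 (1%4)
i=3: r=0+8=8, c=1*2+1=3

8,3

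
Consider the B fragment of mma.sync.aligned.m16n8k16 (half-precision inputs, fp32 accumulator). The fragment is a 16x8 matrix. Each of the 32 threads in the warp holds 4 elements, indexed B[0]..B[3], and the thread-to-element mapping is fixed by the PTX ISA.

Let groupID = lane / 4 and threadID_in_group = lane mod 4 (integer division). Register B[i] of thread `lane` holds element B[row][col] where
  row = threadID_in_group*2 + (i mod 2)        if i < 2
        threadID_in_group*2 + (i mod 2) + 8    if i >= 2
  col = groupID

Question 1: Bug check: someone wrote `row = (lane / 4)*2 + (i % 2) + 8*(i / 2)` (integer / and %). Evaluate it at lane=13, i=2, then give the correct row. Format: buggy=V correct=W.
`(lane / 4)*2 + (i % 2) + 8*(i / 2)`[13,2]⇒14
13: gr=3,th=1
[2] (1*2+0+8,3) = (10,3)
row: 14 vs 10

buggy=14 correct=10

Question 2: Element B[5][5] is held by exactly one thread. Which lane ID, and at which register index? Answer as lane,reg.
c=5⇒gr=5  r=5⇒Rb=0,th=2,odd=1
L=5*4+2=22  i=0*2+1=1

22,1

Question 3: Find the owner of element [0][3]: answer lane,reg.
c=3→G=3  r=0→rhi=0,T=0,p=0
L=3*4+0=12  i=0*2+0=0

12,0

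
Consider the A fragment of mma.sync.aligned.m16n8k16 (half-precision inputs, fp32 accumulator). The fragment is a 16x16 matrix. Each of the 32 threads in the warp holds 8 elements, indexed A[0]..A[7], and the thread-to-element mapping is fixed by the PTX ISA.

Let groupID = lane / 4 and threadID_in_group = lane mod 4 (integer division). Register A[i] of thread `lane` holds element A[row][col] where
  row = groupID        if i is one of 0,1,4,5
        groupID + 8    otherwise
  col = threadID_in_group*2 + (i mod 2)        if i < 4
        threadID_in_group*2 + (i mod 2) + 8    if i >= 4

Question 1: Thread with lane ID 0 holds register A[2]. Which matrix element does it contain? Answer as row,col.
lane 0=>0/4=0, 0 mod 4=0
i=2  r:0+8=>8  c:2·0+0+0=>0

8,0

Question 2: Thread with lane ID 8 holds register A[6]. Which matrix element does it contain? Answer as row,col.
lane 8→8/4=2, 8 mod 4=0
i=6  r:2+8→10  c:2·0+0+8→8

10,8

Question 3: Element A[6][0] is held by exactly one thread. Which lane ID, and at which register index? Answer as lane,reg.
r=6⇒gr=6,Rb=0  c=0⇒Cb=0,th=0,odd=0
L=6*4+0=24  i=0*4+0*2+0=0

24,0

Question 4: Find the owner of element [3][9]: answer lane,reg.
r:3=>grp=3,rB=0  c:9=>cB=1,tig=0,lo=1
L=3*4+0=12  i=1*4+0*2+1=5

12,5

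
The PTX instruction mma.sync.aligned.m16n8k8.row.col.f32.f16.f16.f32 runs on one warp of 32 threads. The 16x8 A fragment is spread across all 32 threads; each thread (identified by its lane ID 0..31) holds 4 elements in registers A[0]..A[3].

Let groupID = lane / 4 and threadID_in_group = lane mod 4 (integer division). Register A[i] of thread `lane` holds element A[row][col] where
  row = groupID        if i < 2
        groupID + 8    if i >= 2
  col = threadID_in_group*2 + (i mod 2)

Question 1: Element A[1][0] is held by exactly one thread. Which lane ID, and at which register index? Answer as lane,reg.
r: 1->gid=1,r8=0  c: 0->tid=0,i&1=0
L=1*4+0=4  i=0*2+0=0

4,0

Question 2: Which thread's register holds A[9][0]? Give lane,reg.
r=9⇒gr=1,Rb=1  c=0⇒th=0,odd=0
L=1*4+0=4  i=1*2+0=2

4,2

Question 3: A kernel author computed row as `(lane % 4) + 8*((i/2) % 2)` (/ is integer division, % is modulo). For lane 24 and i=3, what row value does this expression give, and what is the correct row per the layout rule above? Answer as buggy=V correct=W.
buggy=8 correct=14

`(lane % 4) + 8*((i/2) % 2)`[24,3]=>8
lane 24: grp=6 (24/4), tig=0 (24%4)
i=3: r=6+8=14, c=0*2+1=1
row: 8 vs 14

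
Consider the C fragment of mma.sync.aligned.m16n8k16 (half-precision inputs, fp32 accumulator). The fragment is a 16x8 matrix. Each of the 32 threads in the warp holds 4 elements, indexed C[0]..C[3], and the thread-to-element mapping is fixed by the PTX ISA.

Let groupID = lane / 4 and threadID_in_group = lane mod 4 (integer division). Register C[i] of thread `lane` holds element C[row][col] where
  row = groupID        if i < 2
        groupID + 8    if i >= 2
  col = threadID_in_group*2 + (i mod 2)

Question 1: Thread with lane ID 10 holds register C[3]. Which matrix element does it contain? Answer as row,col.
L=10=>grp=10>>2=2, tig=10&3=2
[3]=>row 2+8=10  col 2·2+1=5

10,5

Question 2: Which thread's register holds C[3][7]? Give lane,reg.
15,1

r=3→G=3,rhi=0  c=7→T=3,p=1
L=3*4+3=15  i=0*2+1=1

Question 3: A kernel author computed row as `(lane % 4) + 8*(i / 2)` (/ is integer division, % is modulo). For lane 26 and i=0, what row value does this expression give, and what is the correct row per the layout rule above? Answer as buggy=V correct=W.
`(lane % 4) + 8*(i / 2)`[26,0]⇒2
lane 26⇒26/4=6, 26 mod 4=2
i=0  r:6+0⇒6  c:2·2+0⇒4
row: 2 vs 6

buggy=2 correct=6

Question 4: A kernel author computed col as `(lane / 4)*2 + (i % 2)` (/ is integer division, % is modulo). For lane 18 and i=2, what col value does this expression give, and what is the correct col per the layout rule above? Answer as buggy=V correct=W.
`(lane / 4)*2 + (i % 2)`[18,2]=>8
lane 18=>18/4=4, 18 mod 4=2
i=2  r:4+8=>12  c:2·2+0=>4
col: 8 vs 4

buggy=8 correct=4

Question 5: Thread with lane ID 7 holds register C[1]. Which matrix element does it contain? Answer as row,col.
1,7

L=7⇒gr=7>>2=1, th=7&3=3
[1]⇒row 1+0=1  col 3·2+1=7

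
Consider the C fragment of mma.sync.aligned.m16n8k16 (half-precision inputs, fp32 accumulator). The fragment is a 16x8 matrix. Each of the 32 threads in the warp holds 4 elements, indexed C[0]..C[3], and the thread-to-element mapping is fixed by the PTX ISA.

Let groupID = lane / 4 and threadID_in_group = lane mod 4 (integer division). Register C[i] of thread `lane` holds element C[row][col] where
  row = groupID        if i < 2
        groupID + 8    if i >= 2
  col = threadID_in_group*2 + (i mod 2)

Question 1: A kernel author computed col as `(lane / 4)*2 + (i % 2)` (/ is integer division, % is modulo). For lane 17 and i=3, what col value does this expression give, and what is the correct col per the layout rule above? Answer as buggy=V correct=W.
`(lane / 4)*2 + (i % 2)`[17,3]=>9
L=17=>grp=17>>2=4, tig=17&3=1
[3]=>row 4+8=12  col 1·2+1=3
col: 9 vs 3

buggy=9 correct=3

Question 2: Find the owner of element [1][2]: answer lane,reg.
r=1→G=1,rhi=0  c=2→T=1,p=0
L=1*4+1=5  i=0*2+0=0

5,0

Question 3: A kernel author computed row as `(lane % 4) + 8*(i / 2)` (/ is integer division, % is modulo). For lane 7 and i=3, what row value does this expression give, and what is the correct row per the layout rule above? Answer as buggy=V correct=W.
`(lane % 4) + 8*(i / 2)`[7,3]→11
lane 7→7/4=1, 7 mod 4=3
i=3  r:1+8→9  c:2·3+1→7
row: 11 vs 9

buggy=11 correct=9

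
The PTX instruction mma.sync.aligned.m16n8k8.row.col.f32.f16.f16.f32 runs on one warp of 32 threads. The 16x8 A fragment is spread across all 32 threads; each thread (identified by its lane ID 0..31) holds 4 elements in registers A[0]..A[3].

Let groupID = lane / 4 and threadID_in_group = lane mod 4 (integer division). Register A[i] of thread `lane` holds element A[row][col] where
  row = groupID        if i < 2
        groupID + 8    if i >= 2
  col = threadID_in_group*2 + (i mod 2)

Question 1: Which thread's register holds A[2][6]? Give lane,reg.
11,0

r:2=>grp=2,rB=0  c:6=>tig=3,lo=0
L=2*4+3=11  i=0*2+0=0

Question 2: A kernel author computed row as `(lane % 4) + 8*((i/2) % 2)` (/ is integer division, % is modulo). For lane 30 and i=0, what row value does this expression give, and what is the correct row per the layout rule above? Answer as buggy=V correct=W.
buggy=2 correct=7

`(lane % 4) + 8*((i/2) % 2)`[30,0]->2
L=30->g=30>>2=7, t=30&3=2
[0]->row 7+0=7  col 2·2+0=4
row: 2 vs 7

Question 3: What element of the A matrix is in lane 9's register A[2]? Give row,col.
10,2

9: gid=2,tid=1
[2] (2+8,1*2+0) = (10,2)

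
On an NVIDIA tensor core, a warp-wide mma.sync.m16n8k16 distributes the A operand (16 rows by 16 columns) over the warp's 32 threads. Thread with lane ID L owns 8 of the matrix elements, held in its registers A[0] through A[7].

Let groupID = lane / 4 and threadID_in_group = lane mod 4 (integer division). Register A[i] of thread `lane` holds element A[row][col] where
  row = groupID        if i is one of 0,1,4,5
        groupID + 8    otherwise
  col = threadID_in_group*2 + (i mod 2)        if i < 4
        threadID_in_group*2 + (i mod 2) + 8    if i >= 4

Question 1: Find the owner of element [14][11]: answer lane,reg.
25,7

r=14->g=6,rb=1  c=11->cb=1,t=1,b0=1
L=6*4+1=25  i=1*4+1*2+1=7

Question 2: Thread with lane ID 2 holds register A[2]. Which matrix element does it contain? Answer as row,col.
8,4

L=2→G=2>>2=0, T=2&3=2
[2]→row 0+8=8  col 2·2+0+0=4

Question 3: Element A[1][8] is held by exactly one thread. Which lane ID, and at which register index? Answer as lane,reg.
r=1⇒gr=1,Rb=0  c=8⇒Cb=1,th=0,odd=0
L=1*4+0=4  i=1*4+0*2+0=4

4,4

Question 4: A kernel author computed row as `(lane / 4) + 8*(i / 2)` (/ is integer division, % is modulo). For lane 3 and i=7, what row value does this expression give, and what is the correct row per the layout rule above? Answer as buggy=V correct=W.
buggy=24 correct=8

`(lane / 4) + 8*(i / 2)`[3,7]=>24
lane 3: grp=0 (3/4), tig=3 (3%4)
i=7: r=0+8=8, c=3*2+1+8=15
row: 24 vs 8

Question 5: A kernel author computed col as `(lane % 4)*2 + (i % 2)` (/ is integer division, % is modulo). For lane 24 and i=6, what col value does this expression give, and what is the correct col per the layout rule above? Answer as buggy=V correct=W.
`(lane % 4)*2 + (i % 2)`[24,6]=>0
L=24=>grp=24>>2=6, tig=24&3=0
[6]=>row 6+8=14  col 0·2+0+8=8
col: 0 vs 8

buggy=0 correct=8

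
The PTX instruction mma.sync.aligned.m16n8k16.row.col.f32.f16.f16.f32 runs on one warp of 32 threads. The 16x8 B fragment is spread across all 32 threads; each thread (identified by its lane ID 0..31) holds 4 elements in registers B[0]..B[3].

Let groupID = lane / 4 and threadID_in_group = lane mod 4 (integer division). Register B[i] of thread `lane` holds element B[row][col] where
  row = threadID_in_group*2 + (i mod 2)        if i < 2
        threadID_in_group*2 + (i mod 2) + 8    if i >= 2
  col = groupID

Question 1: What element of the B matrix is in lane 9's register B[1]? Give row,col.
3,2

lane 9: gr=2 (9/4), th=1 (9%4)
i=1: r=1*2+1+0=3, c=gr=2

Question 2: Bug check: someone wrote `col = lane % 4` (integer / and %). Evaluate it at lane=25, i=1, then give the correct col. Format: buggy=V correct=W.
`lane % 4`[25,1]⇒1
25: gr=6,th=1
[1] (1*2+1+0,6) = (3,6)
col: 1 vs 6

buggy=1 correct=6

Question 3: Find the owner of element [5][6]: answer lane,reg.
c: 6->gid=6  r: 5->r8=0,tid=2,i&1=1
L=6*4+2=26  i=0*2+1=1

26,1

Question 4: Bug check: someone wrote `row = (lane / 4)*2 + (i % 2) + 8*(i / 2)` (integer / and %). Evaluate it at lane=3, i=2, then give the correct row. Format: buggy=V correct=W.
`(lane / 4)*2 + (i % 2) + 8*(i / 2)`[3,2]⇒8
lane 3⇒3/4=0, 3 mod 4=3
i=2  r:2·3+0+8⇒14  c:0
row: 8 vs 14

buggy=8 correct=14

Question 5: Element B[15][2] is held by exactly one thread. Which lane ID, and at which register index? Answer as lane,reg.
c: 2->gid=2  r: 15->r8=1,tid=3,i&1=1
L=2*4+3=11  i=1*2+1=3

11,3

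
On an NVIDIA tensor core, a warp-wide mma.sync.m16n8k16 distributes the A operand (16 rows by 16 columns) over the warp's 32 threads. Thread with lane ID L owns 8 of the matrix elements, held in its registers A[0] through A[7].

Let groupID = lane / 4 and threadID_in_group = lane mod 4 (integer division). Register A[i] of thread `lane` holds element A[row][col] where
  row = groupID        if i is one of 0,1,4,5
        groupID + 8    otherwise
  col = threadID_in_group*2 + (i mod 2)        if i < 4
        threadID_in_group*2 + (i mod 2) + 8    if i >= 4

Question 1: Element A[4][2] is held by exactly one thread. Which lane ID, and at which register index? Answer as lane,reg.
r=4⇒gr=4,Rb=0  c=2⇒Cb=0,th=1,odd=0
L=4*4+1=17  i=0*4+0*2+0=0

17,0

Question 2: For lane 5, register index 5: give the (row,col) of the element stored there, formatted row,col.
1,11

5: gr=1,th=1
[5] (1+0,1*2+1+8) = (1,11)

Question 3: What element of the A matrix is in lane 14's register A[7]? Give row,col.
L=14→G=14>>2=3, T=14&3=2
[7]→row 3+8=11  col 2·2+1+8=13

11,13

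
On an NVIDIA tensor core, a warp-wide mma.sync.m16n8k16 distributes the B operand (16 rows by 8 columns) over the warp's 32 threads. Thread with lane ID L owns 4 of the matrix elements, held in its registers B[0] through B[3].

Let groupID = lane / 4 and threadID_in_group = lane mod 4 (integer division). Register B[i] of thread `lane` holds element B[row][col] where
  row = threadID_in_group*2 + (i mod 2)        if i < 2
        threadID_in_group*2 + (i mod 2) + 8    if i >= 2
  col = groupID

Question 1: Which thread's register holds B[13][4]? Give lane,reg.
18,3

c=4->g=4  r=13->rb=1,t=2,b0=1
L=4*4+2=18  i=1*2+1=3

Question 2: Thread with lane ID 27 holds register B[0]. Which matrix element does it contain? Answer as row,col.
lane 27: gid=6 (27/4), tid=3 (27%4)
i=0: r=3*2+0+0=6, c=gid=6

6,6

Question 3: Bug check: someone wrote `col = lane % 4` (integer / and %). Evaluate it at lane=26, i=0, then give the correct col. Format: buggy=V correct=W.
buggy=2 correct=6

`lane % 4`[26,0]->2
26: g=6,t=2
[0] (2*2+0+0,6) = (4,6)
col: 2 vs 6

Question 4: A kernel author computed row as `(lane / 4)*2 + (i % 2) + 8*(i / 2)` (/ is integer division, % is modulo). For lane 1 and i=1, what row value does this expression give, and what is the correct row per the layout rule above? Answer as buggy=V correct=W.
buggy=1 correct=3

`(lane / 4)*2 + (i % 2) + 8*(i / 2)`[1,1]→1
lane 1→1/4=0, 1 mod 4=1
i=1  r:2·1+1+0→3  c:0
row: 1 vs 3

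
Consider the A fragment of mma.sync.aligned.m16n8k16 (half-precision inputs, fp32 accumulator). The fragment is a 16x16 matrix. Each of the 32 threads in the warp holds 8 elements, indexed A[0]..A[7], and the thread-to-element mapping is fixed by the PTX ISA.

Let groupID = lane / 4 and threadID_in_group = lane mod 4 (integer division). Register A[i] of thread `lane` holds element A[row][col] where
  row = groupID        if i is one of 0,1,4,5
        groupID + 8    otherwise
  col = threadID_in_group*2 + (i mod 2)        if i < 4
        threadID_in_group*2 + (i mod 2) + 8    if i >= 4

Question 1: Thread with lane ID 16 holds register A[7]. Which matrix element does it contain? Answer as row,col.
lane 16=>16/4=4, 16 mod 4=0
i=7  r:4+8=>12  c:2·0+1+8=>9

12,9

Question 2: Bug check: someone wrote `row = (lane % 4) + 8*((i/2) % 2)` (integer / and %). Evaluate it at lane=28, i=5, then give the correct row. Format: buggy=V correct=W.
buggy=0 correct=7

`(lane % 4) + 8*((i/2) % 2)`[28,5]⇒0
lane 28⇒28/4=7, 28 mod 4=0
i=5  r:7+0⇒7  c:2·0+1+8⇒9
row: 0 vs 7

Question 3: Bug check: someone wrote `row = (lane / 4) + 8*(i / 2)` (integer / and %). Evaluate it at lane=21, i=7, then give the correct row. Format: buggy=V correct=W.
`(lane / 4) + 8*(i / 2)`[21,7]->29
21: g=5,t=1
[7] (5+8,1*2+1+8) = (13,11)
row: 29 vs 13

buggy=29 correct=13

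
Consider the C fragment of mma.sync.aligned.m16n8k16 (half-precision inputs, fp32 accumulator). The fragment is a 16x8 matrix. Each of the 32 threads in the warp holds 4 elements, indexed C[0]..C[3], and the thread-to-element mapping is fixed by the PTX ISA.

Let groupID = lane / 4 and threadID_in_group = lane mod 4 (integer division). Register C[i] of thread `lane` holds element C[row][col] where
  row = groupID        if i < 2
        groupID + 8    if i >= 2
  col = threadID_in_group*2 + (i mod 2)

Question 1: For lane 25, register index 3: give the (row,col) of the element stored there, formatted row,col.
lane 25: grp=6 (25/4), tig=1 (25%4)
i=3: r=6+8=14, c=1*2+1=3

14,3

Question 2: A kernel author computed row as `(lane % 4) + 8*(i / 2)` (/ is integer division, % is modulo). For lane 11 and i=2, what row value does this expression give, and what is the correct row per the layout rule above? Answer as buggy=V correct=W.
`(lane % 4) + 8*(i / 2)`[11,2]→11
L=11→G=11>>2=2, T=11&3=3
[2]→row 2+8=10  col 3·2+0=6
row: 11 vs 10

buggy=11 correct=10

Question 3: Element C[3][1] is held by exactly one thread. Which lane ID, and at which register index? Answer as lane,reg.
r:3=>grp=3,rB=0  c:1=>tig=0,lo=1
L=3*4+0=12  i=0*2+1=1

12,1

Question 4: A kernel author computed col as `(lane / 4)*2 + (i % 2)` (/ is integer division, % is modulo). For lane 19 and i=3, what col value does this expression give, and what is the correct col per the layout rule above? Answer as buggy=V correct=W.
`(lane / 4)*2 + (i % 2)`[19,3]->9
lane 19->19/4=4, 19 mod 4=3
i=3  r:4+8->12  c:2·3+1->7
col: 9 vs 7

buggy=9 correct=7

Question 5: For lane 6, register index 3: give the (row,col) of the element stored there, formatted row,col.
6: grp=1,tig=2
[3] (1+8,2*2+1) = (9,5)

9,5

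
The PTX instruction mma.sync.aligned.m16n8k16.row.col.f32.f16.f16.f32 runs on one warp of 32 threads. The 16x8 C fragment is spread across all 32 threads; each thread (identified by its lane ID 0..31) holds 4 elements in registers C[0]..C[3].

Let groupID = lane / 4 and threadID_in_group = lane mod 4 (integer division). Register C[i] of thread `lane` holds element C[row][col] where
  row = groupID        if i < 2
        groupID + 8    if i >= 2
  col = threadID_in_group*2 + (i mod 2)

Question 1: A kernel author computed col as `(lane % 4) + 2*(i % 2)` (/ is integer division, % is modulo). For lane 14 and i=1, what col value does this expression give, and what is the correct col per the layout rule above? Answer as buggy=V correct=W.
`(lane % 4) + 2*(i % 2)`[14,1]⇒4
lane 14: gr=3 (14/4), th=2 (14%4)
i=1: r=3+0=3, c=2*2+1=5
col: 4 vs 5

buggy=4 correct=5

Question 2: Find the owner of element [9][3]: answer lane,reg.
5,3

r=9->g=1,rb=1  c=3->t=1,b0=1
L=1*4+1=5  i=1*2+1=3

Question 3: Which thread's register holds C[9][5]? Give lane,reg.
6,3

r: 9->gid=1,r8=1  c: 5->tid=2,i&1=1
L=1*4+2=6  i=1*2+1=3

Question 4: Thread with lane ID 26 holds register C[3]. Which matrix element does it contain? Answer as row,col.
26: grp=6,tig=2
[3] (6+8,2*2+1) = (14,5)

14,5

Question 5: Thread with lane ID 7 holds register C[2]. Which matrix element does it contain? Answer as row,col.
7: grp=1,tig=3
[2] (1+8,3*2+0) = (9,6)

9,6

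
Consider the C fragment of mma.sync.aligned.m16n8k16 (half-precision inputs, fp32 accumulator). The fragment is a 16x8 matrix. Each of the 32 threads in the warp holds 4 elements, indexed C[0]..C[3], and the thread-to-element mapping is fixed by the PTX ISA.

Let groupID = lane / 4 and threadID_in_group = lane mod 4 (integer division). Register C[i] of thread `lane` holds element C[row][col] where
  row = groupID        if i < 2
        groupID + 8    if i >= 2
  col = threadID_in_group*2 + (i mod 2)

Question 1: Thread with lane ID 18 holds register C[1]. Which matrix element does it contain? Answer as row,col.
4,5

lane 18->18/4=4, 18 mod 4=2
i=1  r:4+0->4  c:2·2+1->5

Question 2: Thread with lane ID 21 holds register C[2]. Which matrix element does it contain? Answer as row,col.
13,2

lane 21->21/4=5, 21 mod 4=1
i=2  r:5+8->13  c:2·1+0->2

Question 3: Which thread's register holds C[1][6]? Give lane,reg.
r: 1->gid=1,r8=0  c: 6->tid=3,i&1=0
L=1*4+3=7  i=0*2+0=0

7,0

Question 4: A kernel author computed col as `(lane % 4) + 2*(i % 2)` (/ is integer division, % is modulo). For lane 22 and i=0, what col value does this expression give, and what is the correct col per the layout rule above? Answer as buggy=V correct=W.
buggy=2 correct=4

`(lane % 4) + 2*(i % 2)`[22,0]->2
22: g=5,t=2
[0] (5+0,2*2+0) = (5,4)
col: 2 vs 4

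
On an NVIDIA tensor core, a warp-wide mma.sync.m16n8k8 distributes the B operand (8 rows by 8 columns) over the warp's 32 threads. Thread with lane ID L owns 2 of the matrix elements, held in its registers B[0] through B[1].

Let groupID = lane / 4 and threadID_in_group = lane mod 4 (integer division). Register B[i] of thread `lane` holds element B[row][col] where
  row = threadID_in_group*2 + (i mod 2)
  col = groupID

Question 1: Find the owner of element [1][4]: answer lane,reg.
c=4->g=4  r=1->t=0,b0=1
L=4*4+0=16  i=1=1

16,1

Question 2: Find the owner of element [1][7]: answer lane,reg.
28,1

c:7=>grp=7  r:1=>tig=0,lo=1
L=7*4+0=28  i=1=1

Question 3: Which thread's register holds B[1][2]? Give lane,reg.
c: 2->gid=2  r: 1->tid=0,i&1=1
L=2*4+0=8  i=1=1

8,1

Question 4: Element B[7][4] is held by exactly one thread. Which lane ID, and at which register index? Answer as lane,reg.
19,1

c=4⇒gr=4  r=7⇒th=3,odd=1
L=4*4+3=19  i=1=1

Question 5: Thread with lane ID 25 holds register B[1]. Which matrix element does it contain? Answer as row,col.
3,6

lane 25→25/4=6, 25 mod 4=1
i=1  r:2·1+1→3  c:6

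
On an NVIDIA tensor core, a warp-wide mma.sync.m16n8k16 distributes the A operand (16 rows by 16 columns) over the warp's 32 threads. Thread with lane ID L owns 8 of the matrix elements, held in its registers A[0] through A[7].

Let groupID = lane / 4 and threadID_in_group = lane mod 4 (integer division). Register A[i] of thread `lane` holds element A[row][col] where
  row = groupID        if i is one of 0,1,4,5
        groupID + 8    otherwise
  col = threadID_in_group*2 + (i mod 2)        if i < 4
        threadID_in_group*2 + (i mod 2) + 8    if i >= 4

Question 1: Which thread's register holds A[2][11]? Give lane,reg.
9,5

r:2=>grp=2,rB=0  c:11=>cB=1,tig=1,lo=1
L=2*4+1=9  i=1*4+0*2+1=5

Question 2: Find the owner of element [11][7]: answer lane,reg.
15,3

r:11=>grp=3,rB=1  c:7=>cB=0,tig=3,lo=1
L=3*4+3=15  i=0*4+1*2+1=3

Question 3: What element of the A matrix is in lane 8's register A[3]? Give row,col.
8: gr=2,th=0
[3] (2+8,0*2+1+0) = (10,1)

10,1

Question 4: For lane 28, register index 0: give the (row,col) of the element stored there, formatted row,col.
7,0

lane 28⇒28/4=7, 28 mod 4=0
i=0  r:7+0⇒7  c:2·0+0+0⇒0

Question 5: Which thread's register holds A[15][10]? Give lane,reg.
r:15=>grp=7,rB=1  c:10=>cB=1,tig=1,lo=0
L=7*4+1=29  i=1*4+1*2+0=6

29,6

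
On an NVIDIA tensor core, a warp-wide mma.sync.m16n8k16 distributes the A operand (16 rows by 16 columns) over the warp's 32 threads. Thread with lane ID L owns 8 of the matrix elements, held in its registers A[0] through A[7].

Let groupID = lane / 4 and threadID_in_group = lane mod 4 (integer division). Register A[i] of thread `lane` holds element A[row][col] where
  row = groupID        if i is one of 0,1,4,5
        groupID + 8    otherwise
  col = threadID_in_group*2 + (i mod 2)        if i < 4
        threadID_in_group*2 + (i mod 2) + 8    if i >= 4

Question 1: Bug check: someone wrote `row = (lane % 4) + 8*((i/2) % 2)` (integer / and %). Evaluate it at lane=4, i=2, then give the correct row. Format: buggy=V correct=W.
buggy=8 correct=9

`(lane % 4) + 8*((i/2) % 2)`[4,2]⇒8
L=4⇒gr=4>>2=1, th=4&3=0
[2]⇒row 1+8=9  col 0·2+0+0=0
row: 8 vs 9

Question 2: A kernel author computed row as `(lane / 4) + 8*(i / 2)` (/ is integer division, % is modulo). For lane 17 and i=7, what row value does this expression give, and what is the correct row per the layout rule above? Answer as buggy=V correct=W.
`(lane / 4) + 8*(i / 2)`[17,7]->28
lane 17->17/4=4, 17 mod 4=1
i=7  r:4+8->12  c:2·1+1+8->11
row: 28 vs 12

buggy=28 correct=12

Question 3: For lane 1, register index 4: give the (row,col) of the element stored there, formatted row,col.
lane 1->1/4=0, 1 mod 4=1
i=4  r:0+0->0  c:2·1+0+8->10

0,10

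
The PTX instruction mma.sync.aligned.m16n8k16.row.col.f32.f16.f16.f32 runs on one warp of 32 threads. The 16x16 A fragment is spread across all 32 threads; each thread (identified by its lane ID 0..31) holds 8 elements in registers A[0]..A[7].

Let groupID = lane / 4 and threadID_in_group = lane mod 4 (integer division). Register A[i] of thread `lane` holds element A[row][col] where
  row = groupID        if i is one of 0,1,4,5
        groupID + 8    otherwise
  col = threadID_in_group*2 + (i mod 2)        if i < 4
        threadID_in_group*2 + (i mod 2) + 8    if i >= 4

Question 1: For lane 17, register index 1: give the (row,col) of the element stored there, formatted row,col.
4,3

17: g=4,t=1
[1] (4+0,1*2+1+0) = (4,3)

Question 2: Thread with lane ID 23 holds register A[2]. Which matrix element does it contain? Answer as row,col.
13,6

lane 23: gr=5 (23/4), th=3 (23%4)
i=2: r=5+8=13, c=3*2+0+0=6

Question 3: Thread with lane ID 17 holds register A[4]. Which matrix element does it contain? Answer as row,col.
lane 17⇒17/4=4, 17 mod 4=1
i=4  r:4+0⇒4  c:2·1+0+8⇒10

4,10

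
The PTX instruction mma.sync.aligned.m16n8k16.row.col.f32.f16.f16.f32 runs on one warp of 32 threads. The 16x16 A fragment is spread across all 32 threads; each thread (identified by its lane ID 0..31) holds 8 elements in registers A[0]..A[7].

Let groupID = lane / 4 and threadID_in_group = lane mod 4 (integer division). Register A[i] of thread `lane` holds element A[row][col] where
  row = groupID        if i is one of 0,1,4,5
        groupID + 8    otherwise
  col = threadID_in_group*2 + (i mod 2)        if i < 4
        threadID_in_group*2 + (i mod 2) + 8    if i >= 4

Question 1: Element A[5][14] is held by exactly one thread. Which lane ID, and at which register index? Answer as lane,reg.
23,4

r=5⇒gr=5,Rb=0  c=14⇒Cb=1,th=3,odd=0
L=5*4+3=23  i=1*4+0*2+0=4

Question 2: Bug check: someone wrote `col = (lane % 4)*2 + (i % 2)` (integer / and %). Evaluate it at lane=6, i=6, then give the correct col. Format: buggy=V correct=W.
buggy=4 correct=12

`(lane % 4)*2 + (i % 2)`[6,6]=>4
6: grp=1,tig=2
[6] (1+8,2*2+0+8) = (9,12)
col: 4 vs 12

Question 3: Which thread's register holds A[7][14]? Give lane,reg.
31,4

r=7→G=7,rhi=0  c=14→chi=1,T=3,p=0
L=7*4+3=31  i=1*4+0*2+0=4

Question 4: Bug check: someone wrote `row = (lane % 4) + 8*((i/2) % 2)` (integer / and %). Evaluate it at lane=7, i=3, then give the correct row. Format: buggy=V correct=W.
`(lane % 4) + 8*((i/2) % 2)`[7,3]→11
L=7→G=7>>2=1, T=7&3=3
[3]→row 1+8=9  col 3·2+1+0=7
row: 11 vs 9

buggy=11 correct=9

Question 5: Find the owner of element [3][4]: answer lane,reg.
r=3→G=3,rhi=0  c=4→chi=0,T=2,p=0
L=3*4+2=14  i=0*4+0*2+0=0

14,0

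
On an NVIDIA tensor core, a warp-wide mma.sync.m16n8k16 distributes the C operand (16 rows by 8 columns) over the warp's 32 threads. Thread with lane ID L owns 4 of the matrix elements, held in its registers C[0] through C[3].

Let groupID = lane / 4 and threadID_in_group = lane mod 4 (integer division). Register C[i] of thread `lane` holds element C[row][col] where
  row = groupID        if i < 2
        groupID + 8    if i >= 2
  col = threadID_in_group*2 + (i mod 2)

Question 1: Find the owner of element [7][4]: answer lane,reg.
r: 7->gid=7,r8=0  c: 4->tid=2,i&1=0
L=7*4+2=30  i=0*2+0=0

30,0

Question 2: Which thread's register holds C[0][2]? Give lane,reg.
r=0→G=0,rhi=0  c=2→T=1,p=0
L=0*4+1=1  i=0*2+0=0

1,0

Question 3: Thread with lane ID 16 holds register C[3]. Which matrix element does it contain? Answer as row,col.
12,1

L=16->g=16>>2=4, t=16&3=0
[3]->row 4+8=12  col 0·2+1=1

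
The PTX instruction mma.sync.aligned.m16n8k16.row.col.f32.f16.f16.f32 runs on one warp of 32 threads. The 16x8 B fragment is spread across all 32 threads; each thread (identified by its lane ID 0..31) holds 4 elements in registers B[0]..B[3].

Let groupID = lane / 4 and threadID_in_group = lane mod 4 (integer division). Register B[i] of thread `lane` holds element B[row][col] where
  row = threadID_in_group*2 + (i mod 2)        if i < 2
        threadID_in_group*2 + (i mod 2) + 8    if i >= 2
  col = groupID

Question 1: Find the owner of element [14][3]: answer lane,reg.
15,2

c=3->g=3  r=14->rb=1,t=3,b0=0
L=3*4+3=15  i=1*2+0=2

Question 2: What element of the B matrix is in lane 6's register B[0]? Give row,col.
lane 6: grp=1 (6/4), tig=2 (6%4)
i=0: r=2*2+0+0=4, c=grp=1

4,1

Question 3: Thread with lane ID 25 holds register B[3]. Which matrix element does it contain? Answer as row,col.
11,6

lane 25→25/4=6, 25 mod 4=1
i=3  r:2·1+1+8→11  c:6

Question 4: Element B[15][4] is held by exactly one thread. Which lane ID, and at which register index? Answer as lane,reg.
c:4=>grp=4  r:15=>rB=1,tig=3,lo=1
L=4*4+3=19  i=1*2+1=3

19,3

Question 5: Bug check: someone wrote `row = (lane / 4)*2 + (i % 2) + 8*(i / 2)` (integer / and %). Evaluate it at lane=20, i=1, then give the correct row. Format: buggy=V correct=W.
buggy=11 correct=1

`(lane / 4)*2 + (i % 2) + 8*(i / 2)`[20,1]⇒11
lane 20: gr=5 (20/4), th=0 (20%4)
i=1: r=0*2+1+0=1, c=gr=5
row: 11 vs 1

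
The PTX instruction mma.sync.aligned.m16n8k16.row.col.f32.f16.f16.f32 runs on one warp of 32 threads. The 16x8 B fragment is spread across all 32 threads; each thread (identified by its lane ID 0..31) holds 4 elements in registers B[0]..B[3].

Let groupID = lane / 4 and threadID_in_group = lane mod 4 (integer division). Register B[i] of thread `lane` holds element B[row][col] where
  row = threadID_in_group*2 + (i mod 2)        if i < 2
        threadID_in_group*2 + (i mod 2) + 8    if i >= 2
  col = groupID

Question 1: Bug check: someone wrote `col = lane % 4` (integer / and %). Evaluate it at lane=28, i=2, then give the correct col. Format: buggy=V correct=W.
buggy=0 correct=7

`lane % 4`[28,2]⇒0
lane 28: gr=7 (28/4), th=0 (28%4)
i=2: r=0*2+0+8=8, c=gr=7
col: 0 vs 7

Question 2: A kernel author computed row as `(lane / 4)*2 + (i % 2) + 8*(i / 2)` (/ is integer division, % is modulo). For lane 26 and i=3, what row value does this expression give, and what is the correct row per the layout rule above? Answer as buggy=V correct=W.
buggy=21 correct=13

`(lane / 4)*2 + (i % 2) + 8*(i / 2)`[26,3]=>21
lane 26: grp=6 (26/4), tig=2 (26%4)
i=3: r=2*2+1+8=13, c=grp=6
row: 21 vs 13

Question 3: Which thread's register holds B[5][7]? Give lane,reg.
30,1

c=7⇒gr=7  r=5⇒Rb=0,th=2,odd=1
L=7*4+2=30  i=0*2+1=1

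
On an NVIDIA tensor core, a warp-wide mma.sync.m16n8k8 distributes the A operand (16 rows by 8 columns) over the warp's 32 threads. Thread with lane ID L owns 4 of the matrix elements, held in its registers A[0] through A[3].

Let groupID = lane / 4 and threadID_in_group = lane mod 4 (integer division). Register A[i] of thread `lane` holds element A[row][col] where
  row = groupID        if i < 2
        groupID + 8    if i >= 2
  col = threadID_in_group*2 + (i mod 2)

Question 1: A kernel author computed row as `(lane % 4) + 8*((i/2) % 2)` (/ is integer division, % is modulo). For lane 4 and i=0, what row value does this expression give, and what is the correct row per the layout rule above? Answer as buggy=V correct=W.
buggy=0 correct=1

`(lane % 4) + 8*((i/2) % 2)`[4,0]->0
lane 4->4/4=1, 4 mod 4=0
i=0  r:1+0->1  c:2·0+0->0
row: 0 vs 1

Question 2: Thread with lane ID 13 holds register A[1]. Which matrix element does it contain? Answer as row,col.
lane 13: grp=3 (13/4), tig=1 (13%4)
i=1: r=3+0=3, c=1*2+1=3

3,3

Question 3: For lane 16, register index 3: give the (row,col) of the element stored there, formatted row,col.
12,1

L=16->g=16>>2=4, t=16&3=0
[3]->row 4+8=12  col 0·2+1=1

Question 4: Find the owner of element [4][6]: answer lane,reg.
r=4->g=4,rb=0  c=6->t=3,b0=0
L=4*4+3=19  i=0*2+0=0

19,0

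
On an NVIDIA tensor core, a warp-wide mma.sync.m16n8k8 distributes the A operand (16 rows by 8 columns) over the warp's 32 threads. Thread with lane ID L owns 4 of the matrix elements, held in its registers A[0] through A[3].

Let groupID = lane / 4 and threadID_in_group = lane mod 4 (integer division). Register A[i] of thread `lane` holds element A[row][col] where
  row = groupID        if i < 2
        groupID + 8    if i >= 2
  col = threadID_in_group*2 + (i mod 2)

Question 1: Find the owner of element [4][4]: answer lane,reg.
18,0

r:4=>grp=4,rB=0  c:4=>tig=2,lo=0
L=4*4+2=18  i=0*2+0=0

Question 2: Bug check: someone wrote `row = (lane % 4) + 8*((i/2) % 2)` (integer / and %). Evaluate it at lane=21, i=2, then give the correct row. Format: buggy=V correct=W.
buggy=9 correct=13

`(lane % 4) + 8*((i/2) % 2)`[21,2]->9
21: gid=5,tid=1
[2] (5+8,1*2+0) = (13,2)
row: 9 vs 13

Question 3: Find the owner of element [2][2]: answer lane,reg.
r: 2->gid=2,r8=0  c: 2->tid=1,i&1=0
L=2*4+1=9  i=0*2+0=0

9,0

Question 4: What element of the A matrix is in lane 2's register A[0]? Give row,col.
0,4

lane 2->2/4=0, 2 mod 4=2
i=0  r:0+0->0  c:2·2+0->4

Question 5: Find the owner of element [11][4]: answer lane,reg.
r=11⇒gr=3,Rb=1  c=4⇒th=2,odd=0
L=3*4+2=14  i=1*2+0=2

14,2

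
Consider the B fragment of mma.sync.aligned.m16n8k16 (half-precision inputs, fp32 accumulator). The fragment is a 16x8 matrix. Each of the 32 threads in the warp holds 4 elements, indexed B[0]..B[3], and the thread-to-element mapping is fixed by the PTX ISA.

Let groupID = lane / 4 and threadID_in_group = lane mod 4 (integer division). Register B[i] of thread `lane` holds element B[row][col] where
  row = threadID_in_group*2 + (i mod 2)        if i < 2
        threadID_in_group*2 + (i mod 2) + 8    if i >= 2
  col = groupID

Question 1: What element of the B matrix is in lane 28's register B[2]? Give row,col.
8,7

28: G=7,T=0
[2] (0*2+0+8,7) = (8,7)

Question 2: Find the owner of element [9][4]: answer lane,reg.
c:4=>grp=4  r:9=>rB=1,tig=0,lo=1
L=4*4+0=16  i=1*2+1=3

16,3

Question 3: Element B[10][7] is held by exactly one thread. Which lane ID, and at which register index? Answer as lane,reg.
c=7->g=7  r=10->rb=1,t=1,b0=0
L=7*4+1=29  i=1*2+0=2

29,2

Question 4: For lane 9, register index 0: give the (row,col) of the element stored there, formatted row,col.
2,2

lane 9→9/4=2, 9 mod 4=1
i=0  r:2·1+0+0→2  c:2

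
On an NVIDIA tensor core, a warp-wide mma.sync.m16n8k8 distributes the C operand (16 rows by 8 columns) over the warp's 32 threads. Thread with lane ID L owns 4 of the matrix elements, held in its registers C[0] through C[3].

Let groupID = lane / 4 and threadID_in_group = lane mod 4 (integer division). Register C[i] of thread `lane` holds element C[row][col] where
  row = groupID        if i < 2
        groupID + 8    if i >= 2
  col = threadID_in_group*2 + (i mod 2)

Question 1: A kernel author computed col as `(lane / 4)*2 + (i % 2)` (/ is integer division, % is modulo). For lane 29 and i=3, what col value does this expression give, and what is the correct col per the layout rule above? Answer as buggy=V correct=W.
`(lane / 4)*2 + (i % 2)`[29,3]→15
lane 29→29/4=7, 29 mod 4=1
i=3  r:7+8→15  c:2·1+1→3
col: 15 vs 3

buggy=15 correct=3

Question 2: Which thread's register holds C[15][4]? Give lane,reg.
30,2

r:15=>grp=7,rB=1  c:4=>tig=2,lo=0
L=7*4+2=30  i=1*2+0=2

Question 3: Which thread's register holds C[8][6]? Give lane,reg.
3,2

r=8⇒gr=0,Rb=1  c=6⇒th=3,odd=0
L=0*4+3=3  i=1*2+0=2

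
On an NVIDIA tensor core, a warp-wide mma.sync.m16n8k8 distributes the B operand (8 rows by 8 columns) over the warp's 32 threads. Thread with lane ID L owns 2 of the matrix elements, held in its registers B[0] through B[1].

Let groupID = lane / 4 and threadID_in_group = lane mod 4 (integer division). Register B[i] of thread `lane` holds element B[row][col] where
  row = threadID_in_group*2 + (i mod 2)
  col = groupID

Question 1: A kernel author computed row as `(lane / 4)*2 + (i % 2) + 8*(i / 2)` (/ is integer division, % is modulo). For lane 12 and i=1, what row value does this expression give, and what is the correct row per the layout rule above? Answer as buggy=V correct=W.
buggy=7 correct=1

`(lane / 4)*2 + (i % 2) + 8*(i / 2)`[12,1]⇒7
12: gr=3,th=0
[1] (0*2+1,3) = (1,3)
row: 7 vs 1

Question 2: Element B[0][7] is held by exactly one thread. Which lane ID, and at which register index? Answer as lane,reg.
c:7=>grp=7  r:0=>tig=0,lo=0
L=7*4+0=28  i=0=0

28,0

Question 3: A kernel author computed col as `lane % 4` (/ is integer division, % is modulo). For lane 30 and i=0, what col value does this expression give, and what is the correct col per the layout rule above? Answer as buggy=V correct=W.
`lane % 4`[30,0]→2
lane 30→30/4=7, 30 mod 4=2
i=0  r:2·2+0→4  c:7
col: 2 vs 7

buggy=2 correct=7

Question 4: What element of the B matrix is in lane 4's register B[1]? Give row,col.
1,1

L=4→G=4>>2=1, T=4&3=0
[1]→row 0·2+1=1  col G=1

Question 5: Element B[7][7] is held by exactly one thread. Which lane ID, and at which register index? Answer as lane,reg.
c=7→G=7  r=7→T=3,p=1
L=7*4+3=31  i=1=1

31,1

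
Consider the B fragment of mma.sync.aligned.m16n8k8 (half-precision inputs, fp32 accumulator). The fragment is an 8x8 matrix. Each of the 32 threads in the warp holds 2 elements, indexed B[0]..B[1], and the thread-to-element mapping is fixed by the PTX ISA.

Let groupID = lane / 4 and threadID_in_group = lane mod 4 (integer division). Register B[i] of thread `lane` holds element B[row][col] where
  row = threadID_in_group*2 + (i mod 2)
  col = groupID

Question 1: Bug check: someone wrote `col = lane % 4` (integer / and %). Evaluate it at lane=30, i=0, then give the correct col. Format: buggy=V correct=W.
buggy=2 correct=7

`lane % 4`[30,0]→2
30: G=7,T=2
[0] (2*2+0,7) = (4,7)
col: 2 vs 7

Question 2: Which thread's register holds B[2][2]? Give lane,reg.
9,0

c: 2->gid=2  r: 2->tid=1,i&1=0
L=2*4+1=9  i=0=0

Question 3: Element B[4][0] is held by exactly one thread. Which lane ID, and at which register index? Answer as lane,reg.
2,0

c=0->g=0  r=4->t=2,b0=0
L=0*4+2=2  i=0=0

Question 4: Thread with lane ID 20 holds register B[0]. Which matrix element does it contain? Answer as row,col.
20: g=5,t=0
[0] (0*2+0,5) = (0,5)

0,5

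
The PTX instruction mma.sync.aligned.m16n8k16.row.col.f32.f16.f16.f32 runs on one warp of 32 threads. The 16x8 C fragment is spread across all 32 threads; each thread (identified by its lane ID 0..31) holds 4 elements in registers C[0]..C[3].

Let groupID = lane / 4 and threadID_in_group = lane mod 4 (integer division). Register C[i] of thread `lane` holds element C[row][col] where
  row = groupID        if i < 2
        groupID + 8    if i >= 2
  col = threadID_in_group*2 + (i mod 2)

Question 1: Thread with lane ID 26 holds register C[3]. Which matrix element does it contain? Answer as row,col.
14,5

L=26->gid=26>>2=6, tid=26&3=2
[3]->row 6+8=14  col 2·2+1=5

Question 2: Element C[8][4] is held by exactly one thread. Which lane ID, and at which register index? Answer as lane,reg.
r:8=>grp=0,rB=1  c:4=>tig=2,lo=0
L=0*4+2=2  i=1*2+0=2

2,2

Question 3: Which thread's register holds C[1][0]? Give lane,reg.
4,0

r=1→G=1,rhi=0  c=0→T=0,p=0
L=1*4+0=4  i=0*2+0=0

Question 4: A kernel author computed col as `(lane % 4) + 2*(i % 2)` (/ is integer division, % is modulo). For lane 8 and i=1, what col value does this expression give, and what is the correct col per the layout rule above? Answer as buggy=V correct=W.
buggy=2 correct=1

`(lane % 4) + 2*(i % 2)`[8,1]→2
lane 8: G=2 (8/4), T=0 (8%4)
i=1: r=2+0=2, c=0*2+1=1
col: 2 vs 1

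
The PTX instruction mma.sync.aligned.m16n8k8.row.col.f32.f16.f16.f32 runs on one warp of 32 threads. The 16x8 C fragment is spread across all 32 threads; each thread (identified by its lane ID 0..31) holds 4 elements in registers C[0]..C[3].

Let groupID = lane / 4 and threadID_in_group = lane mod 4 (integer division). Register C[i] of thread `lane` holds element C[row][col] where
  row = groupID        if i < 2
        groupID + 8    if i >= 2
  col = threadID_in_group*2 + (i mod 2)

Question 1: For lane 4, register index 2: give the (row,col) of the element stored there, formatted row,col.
4: grp=1,tig=0
[2] (1+8,0*2+0) = (9,0)

9,0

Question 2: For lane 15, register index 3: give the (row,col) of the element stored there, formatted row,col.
L=15->g=15>>2=3, t=15&3=3
[3]->row 3+8=11  col 3·2+1=7

11,7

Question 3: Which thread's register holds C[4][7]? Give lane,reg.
19,1

r:4=>grp=4,rB=0  c:7=>tig=3,lo=1
L=4*4+3=19  i=0*2+1=1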